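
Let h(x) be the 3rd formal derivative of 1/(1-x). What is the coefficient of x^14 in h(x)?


Differentiating 3 times: d^3/dx^3 [1/(1-x)] = 3!/(1-x)^4.
The expansion 1/(1-x)^4 = sum_{k>=0} C(k+3, 3) x^k, so the coefficient of x^n in 3!/(1-x)^4 is 3! * C(n+3, 3).
For n = 14: 6 * C(17, 3) = 6 * 680 = 4080

4080


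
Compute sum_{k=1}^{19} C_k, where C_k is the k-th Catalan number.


C_1 through C_19: 1, 2, 5, 14, 42, 132, 429, 1430, 4862, 16796, 58786, 208012, 742900, 2674440, 9694845, 35357670, 129644790, 477638700, 1767263190
Sum = 1 + 2 + 5 + 14 + 42 + 132 + 429 + 1430 + 4862 + 16796 + 58786 + 208012 + 742900 + 2674440 + 9694845 + 35357670 + 129644790 + 477638700 + 1767263190
= 2423307046

2423307046


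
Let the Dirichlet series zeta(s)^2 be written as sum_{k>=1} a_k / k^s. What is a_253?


The Dirichlet convolution of the constant function 1 with itself gives (1 * 1)(k) = sum_{d | k} 1 = d(k), the number of positive divisors of k.
Since zeta(s) = sum_{k>=1} 1/k^s, we have zeta(s)^2 = sum_{k>=1} d(k)/k^s, so a_k = d(k).
For k = 253: the divisors are 1, 11, 23, 253.
Count = 4.

4


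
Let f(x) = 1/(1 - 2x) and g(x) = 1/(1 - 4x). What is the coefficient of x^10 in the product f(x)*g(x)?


The coefficient of x^n in f*g is the Cauchy product: sum_{k=0}^{n} a^k * b^(n-k).
With a=2, b=4, n=10:
sum_{k=0}^{10} 2^k * 4^(10-k)
= 2096128

2096128


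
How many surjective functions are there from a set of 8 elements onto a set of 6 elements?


By inclusion-exclusion on which target elements are missed, the number of surjections from an n-set onto a k-set is
surj(n, k) = sum_{j=0}^{k} (-1)^j C(k, j) (k - j)^n.
Equivalently surj(n, k) = k! * S(n, k), where S(n, k) is the Stirling number of the second kind.
For n = 8, k = 6:
S(8, 6) = 266, so
surj = 6! * 266 = 720 * 266 = 191520.

191520


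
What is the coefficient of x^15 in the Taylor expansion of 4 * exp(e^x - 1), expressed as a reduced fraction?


exp(e^x - 1) = sum_{k>=0} Bell_k x^k / k!, where Bell_k is the k-th Bell number.
So the coefficient of x^15 is 4 * Bell_15 / 15!.
Computing: Bell_15 = 1382958545 and 15! = 1307674368000, giving
4 * 1382958545/1307674368000 = 276591709/65383718400.

276591709/65383718400


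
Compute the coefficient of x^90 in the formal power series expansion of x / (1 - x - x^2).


Let f(x) = sum_{k>=0} a_k x^k. Multiplying f(x) * (1 - x - x^2) = x and matching coefficients gives a_0 = 0, a_1 = 1, and a_k = a_{k-1} + a_{k-2} for k >= 2. These are the Fibonacci numbers F_k.
Iterating from F_0 = 0, F_1 = 1:
F_0=0, F_1=1, F_2=1, F_3=2, F_4=3, F_5=5, F_6=8, F_7=13, F_8=21, F_9=34, ...
F_90 = 2880067194370816120.

2880067194370816120


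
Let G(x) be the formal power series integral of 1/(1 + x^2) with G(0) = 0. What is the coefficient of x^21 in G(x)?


1/(1 + x^2) = sum_{j>=0} (-1)^j x^(2j). Integrating termwise with G(0) = 0:
G(x) = sum_{j>=0} (-1)^j x^(2j+1) / (2j+1) = arctan(x).
Only odd powers are nonzero. For x^21 write 21 = 2*10 + 1, giving
(-1)^10 / 21 = 1/21 = 1/21.

1/21


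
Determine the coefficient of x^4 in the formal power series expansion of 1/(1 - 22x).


The geometric series identity gives 1/(1 - c x) = sum_{k>=0} c^k x^k, so the coefficient of x^k is c^k.
Here c = 22 and k = 4.
Computing: 22^4 = 234256

234256


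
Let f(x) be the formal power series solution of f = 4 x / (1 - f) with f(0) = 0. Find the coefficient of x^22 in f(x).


Apply Lagrange inversion: f = 4 x * phi(f) with phi(t) = 1/(1 - t), so
[x^n] f = 4^n * (1/n) [t^(n-1)] phi(t)^n = 4^n * (1/n) [t^(n-1)] (1 - t)^(-n) = 4^n * (1/n) C(2n - 2, n - 1) = 4^n * C_{n-1}.
For n = 22: C_21 = C(42, 21) / 22 = 538257874440/22 = 24466267020.
With the 4^22 = 17592186044416 factor, the coefficient is 17592186044416 * 24466267020 = 430415121228199435960320.

430415121228199435960320


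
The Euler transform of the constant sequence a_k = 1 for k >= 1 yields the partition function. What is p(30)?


The Euler transform converts the sequence a_k = 1 into the number of integer partitions.
Using the recurrence or dynamic programming:
p(30) = 5604

5604


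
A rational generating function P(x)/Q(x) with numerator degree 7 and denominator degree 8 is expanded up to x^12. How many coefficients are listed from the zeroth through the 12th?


Expanding up to x^12 gives the coefficients for x^0, x^1, ..., x^12.
That is 12 + 1 = 13 coefficients in total.

13


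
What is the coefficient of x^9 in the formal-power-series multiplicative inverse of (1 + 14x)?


The inverse is 1/(1 + 14x). Apply the geometric identity 1/(1 - y) = sum_{k>=0} y^k with y = -14x:
1/(1 + 14x) = sum_{k>=0} (-14)^k x^k.
So the coefficient of x^9 is (-14)^9 = -20661046784.

-20661046784


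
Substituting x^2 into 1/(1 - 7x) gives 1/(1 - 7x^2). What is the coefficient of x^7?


Since 1/(1 - 7x^2) only has even powers of x,
the coefficient of x^7 (odd) is 0.

0


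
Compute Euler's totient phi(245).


phi(n) counts integers in [1, n] coprime to n. Using the multiplicative formula phi(n) = n * prod_{p | n} (1 - 1/p):
245 = 5 * 7^2, so
phi(245) = 245 * (1 - 1/5) * (1 - 1/7) = 168.

168


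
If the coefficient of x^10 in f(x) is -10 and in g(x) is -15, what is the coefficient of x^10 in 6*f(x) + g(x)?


Scalar multiplication scales coefficients: 6 * -10 = -60.
Then add the g coefficient: -60 + -15
= -75

-75


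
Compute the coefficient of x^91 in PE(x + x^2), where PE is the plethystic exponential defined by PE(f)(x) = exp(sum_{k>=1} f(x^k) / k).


With f(x) = x + x^2, the exponent is sum_{k>=1} (x^k + x^(2k)) / k = -ln(1 - x) - ln(1 - x^2). Exponentiating:
PE(x + x^2) = 1 / ((1 - x)(1 - x^2)).
This is the generating function for partitions of n into parts of size 1 or 2. The number of 2's can be any j in 0..45, and the rest are 1's, so
[x^91] = floor(91/2) + 1 = 46.

46


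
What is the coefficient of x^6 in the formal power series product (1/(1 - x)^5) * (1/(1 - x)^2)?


Combine the factors: (1/(1 - x)^5) * (1/(1 - x)^2) = 1/(1 - x)^7.
Then use 1/(1 - x)^r = sum_{k>=0} C(k + r - 1, r - 1) x^k with r = 7 and k = 6:
C(12, 6) = 924.

924


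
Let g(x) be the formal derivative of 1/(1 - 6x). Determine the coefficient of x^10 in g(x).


Differentiate termwise: d/dx sum_{k>=0} 6^k x^k = sum_{k>=1} k 6^k x^(k-1) = sum_{j>=0} (j+1) 6^(j+1) x^j.
Equivalently, d/dx [1/(1 - 6x)] = 6/(1 - 6x)^2.
For j = 10: 11 * 6^11 = 11 * 362797056 = 3990767616.

3990767616


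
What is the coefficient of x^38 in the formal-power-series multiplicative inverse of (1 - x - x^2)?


Let the inverse be f(x) = sum_{k>=0} a_k x^k. From f(x) * (1 - x - x^2) = 1 and matching coefficients:
 x^0: a_0 = 1.
 x^1: a_1 - a_0 = 0, so a_1 = 1.
 x^k (k >= 2): a_k - a_{k-1} - a_{k-2} = 0, i.e. a_k = a_{k-1} + a_{k-2}.
This is the Fibonacci-type recurrence shifted so that a_0 = a_1 = 1.
Iterating: a_0=1, a_1=1, a_2=2, a_3=3, a_4=5, a_5=8, a_6=13, a_7=21, a_8=34, a_9=55, ...
a_38 = 63245986.

63245986


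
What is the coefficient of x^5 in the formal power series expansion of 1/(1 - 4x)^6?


The general identity 1/(1 - c x)^r = sum_{k>=0} c^k C(k + r - 1, r - 1) x^k follows by substituting y = c x into 1/(1 - y)^r = sum_{k>=0} C(k + r - 1, r - 1) y^k.
For c = 4, r = 6, k = 5:
4^5 * C(10, 5) = 1024 * 252 = 258048.

258048


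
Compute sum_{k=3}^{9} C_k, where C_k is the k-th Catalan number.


C_3 through C_9: 5, 14, 42, 132, 429, 1430, 4862
Sum = 5 + 14 + 42 + 132 + 429 + 1430 + 4862
= 6914

6914


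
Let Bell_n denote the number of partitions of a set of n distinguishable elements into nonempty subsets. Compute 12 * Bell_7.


Bell_7 can be computed from the Bell triangle or from Dobinski's identity Bell_n = (1/e) * sum_{k>=0} k^n / k!.
Computing Bell_7 = 877.
Then 12 * 877 = 10524.

10524


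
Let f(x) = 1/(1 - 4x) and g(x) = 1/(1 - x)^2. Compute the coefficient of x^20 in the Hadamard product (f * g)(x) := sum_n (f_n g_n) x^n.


f has coefficients f_k = 4^k. For g = 1/(1 - x)^2 the coefficient is g_k = C(k + 1, 1) = k + 1. The Hadamard coefficient is (f * g)_k = 4^k * (k + 1).
For k = 20: 4^20 * 21 = 1099511627776 * 21 = 23089744183296.

23089744183296


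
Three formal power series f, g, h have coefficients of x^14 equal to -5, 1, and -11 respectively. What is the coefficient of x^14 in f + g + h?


Series addition is componentwise:
-5 + 1 + -11
= -15

-15


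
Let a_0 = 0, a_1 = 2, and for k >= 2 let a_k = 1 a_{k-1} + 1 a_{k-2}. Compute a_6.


Iterating the recurrence forward:
a_0 = 0
a_1 = 2
a_2 = 1*2 + 1*0 = 2
a_3 = 1*2 + 1*2 = 4
a_4 = 1*4 + 1*2 = 6
a_5 = 1*6 + 1*4 = 10
a_6 = 1*10 + 1*6 = 16
So a_6 = 16.

16


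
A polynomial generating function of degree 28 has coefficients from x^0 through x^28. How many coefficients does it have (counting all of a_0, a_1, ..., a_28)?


A polynomial of degree 28 takes the form a_0 + a_1 x + ... + a_28 x^28.
The number of coefficients is 28 + 1 = 29.

29


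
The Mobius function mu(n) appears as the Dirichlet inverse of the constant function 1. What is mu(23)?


23 = 23 (all distinct primes).
mu(23) = (-1)^1 = -1

-1


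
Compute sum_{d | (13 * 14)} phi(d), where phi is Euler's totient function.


First, 13 * 14 = 182. One classical identity is sum_{d | n} phi(d) = n (each k in [1, n] has a unique gcd with n, and among the k's with gcd(k, n) = n/d there are phi(d) of them). So the sum equals 182. We also verify directly:
Divisors of 182: 1, 2, 7, 13, 14, 26, 91, 182.
phi values: 1, 1, 6, 12, 6, 12, 72, 72.
Sum = 182.

182


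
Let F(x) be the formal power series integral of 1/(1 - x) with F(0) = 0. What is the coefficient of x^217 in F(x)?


1/(1 - x) = sum_{k>=0} x^k. Integrating termwise and using F(0) = 0 gives
F(x) = sum_{k>=0} x^(k+1) / (k+1) = sum_{m>=1} x^m / m = -ln(1 - x).
So the coefficient of x^217 is 1/217 = 1/217.

1/217


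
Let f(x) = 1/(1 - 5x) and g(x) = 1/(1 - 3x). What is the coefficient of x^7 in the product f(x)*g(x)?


The coefficient of x^n in f*g is the Cauchy product: sum_{k=0}^{n} a^k * b^(n-k).
With a=5, b=3, n=7:
sum_{k=0}^{7} 5^k * 3^(7-k)
= 192032

192032


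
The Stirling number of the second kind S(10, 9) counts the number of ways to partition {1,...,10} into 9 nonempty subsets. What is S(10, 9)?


Using the explicit formula S(n,k) = (1/k!) sum_{j=0}^{k} (-1)^(k-j) C(k,j) j^n:
S(10, 9) = 45
Equivalently, S(n,k) is n! times the coefficient of x^n in the EGF (e^x - 1)^k / k!.

45


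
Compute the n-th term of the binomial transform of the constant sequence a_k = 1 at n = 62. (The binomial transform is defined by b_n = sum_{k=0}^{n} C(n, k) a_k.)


With a_k = 1 for all k, b_n = sum_{k=0}^{n} C(n, k) = 2^n by the binomial theorem.
For n = 62: 2^62 = 4611686018427387904.

4611686018427387904


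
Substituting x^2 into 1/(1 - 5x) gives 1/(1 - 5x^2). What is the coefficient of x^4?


The coefficient of x^(2m) in 1/(1 - 5x^2) is 5^m.
With n = 4 = 2*2, the coefficient is 5^2 = 25.

25


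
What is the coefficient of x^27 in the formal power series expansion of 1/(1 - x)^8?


The negative binomial / multiset identity is
1/(1 - x)^r = sum_{k>=0} C(k + r - 1, r - 1) x^k.
Here r = 8 and k = 27, so the coefficient is
C(27 + 7, 7) = C(34, 7)
= 5379616

5379616


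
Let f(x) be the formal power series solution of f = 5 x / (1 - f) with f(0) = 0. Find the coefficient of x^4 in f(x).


Apply Lagrange inversion: f = 5 x * phi(f) with phi(t) = 1/(1 - t), so
[x^n] f = 5^n * (1/n) [t^(n-1)] phi(t)^n = 5^n * (1/n) [t^(n-1)] (1 - t)^(-n) = 5^n * (1/n) C(2n - 2, n - 1) = 5^n * C_{n-1}.
For n = 4: C_3 = C(6, 3) / 4 = 20/4 = 5.
With the 5^4 = 625 factor, the coefficient is 625 * 5 = 3125.

3125


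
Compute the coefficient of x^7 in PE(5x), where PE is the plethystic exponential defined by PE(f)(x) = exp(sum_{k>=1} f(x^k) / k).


With f(x) = 5x, the exponent is sum_{k>=1} 5 x^k / k = 5 * (-ln(1 - x)). Exponentiating:
PE(5x) = exp(-5 ln(1 - x)) = 1/(1 - x)^5.
By the negative binomial expansion, [x^n] 1/(1 - x)^5 = C(n + 4, 4).
For n = 7: C(11, 4) = 330.

330


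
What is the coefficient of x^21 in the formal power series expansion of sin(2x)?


The Maclaurin series is sin(t) = sum_{k>=0} (-1)^k t^(2k+1) / (2k+1)!, so substituting t = 2x, only odd powers of x are nonzero, with coefficient of x^(2k+1) equal to (-1)^k 2^(2k+1) / (2k+1)!.
Write 21 = 2*10 + 1, giving the coefficient (-1)^10 * 2^21 / 21! = 2097152/51090942171709440000 = 8/194896477400625.

8/194896477400625


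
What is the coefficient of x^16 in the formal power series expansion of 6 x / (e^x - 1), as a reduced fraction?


The exponential generating function for Bernoulli numbers is
x / (e^x - 1) = sum_{k>=0} B_k x^k / k!.
So the coefficient of x^16 in 6 x / (e^x - 1) is 6 B_16 / 16!.
Computing: B_16 = -3617/510, 16! = 20922789888000, giving
6 * -3617/510 / 20922789888000 = -3617/1778437140480000.

-3617/1778437140480000


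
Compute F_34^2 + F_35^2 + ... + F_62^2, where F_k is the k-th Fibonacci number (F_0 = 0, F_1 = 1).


There is a standard identity sum_{k=0}^{N} F_k^2 = F_N * F_{N+1} (proved inductively from the telescoping relation F_k^2 = F_k F_{k+1} - F_{k-1} F_k). Then
sum_{k=34}^{62} F_k^2 = F_62 F_63 - F_33 F_34.
Computing: F_62 = 4052739537881, F_63 = 6557470319842, F_33 = 3524578, F_34 = 5702887.
Sum = 4052739537881 * 6557470319842 - 3524578 * 5702887 = 26575719233684740074878116.

26575719233684740074878116


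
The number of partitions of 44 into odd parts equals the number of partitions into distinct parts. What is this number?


Computing partitions of 44 into odd parts (1, 3, 5, ...):
Using the generating function prod_{k>=0} 1/(1-x^(2k+1)),
the count is 1816

1816


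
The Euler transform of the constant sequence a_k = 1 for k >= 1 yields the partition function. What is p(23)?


The Euler transform converts the sequence a_k = 1 into the number of integer partitions.
Using the recurrence or dynamic programming:
p(23) = 1255

1255


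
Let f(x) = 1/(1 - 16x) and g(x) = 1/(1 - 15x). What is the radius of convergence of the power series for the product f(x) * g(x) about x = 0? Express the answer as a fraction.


The radius of 1/(1 - 16x) is 1/16 (nearest singularity at x = 1/16), and the radius of 1/(1 - 15x) is 1/15.
The product f(x)*g(x) = 1/((1 - 16x)(1 - 15x)) has singularities at both 1/16 and 1/15, so its radius of convergence is the distance to the nearest one:
min(1/16, 1/15) = 1/16.

1/16


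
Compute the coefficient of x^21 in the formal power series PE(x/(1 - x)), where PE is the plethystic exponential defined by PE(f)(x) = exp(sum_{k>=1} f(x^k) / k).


For f(x) = x/(1 - x) we have
sum_{k>=1} f(x^k) / k = sum_{k>=1} (1/k) * x^k / (1 - x^k) = sum_{k, m >= 1} x^(k m) / k,
which after exponentiating simplifies to
PE(x/(1 - x)) = prod_{k>=1} 1 / (1 - x^k).
This is the generating function for the partition function p(n), so the coefficient of x^21 is p(21).
Computing p(21) by dynamic programming over parts 1, 2, ..., 21: p(21) = 792.

792


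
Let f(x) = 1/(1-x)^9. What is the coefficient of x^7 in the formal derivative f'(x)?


Differentiate: d/dx [ 1/(1-x)^r ] = r / (1-x)^(r+1).
Here r = 9, so f'(x) = 9 / (1-x)^10.
The expansion of 1/(1-x)^(r+1) has coefficient of x^n equal to C(n+r, r).
So the coefficient of x^7 in f'(x) is
9 * C(16, 9) = 9 * 11440 = 102960

102960


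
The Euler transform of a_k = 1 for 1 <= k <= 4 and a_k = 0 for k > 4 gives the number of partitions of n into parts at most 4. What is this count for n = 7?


Partitions of 7 into parts at most 4:
Using generating function (1-x)^(-1)(1-x^2)^(-1)...(1-x^4)^(-1),
the coefficient of x^7 = 11

11


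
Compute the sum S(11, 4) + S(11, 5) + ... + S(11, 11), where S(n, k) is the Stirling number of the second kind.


By definition, S(n, k) counts partitions of an n-set into exactly k nonempty blocks.
Computing row n = 11 for k = 4..11:
S(11, k): 145750, 246730, 179487, 63987, 11880, 1155, 55, 1
Sum = 649045.

649045


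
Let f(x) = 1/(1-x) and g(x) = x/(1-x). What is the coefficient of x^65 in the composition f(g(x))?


First simplify the composition: f(g(x)) = 1/(1 - x/(1-x)) = (1-x)/((1-x) - x) = (1-x)/(1-2x).
Now extract the coefficient. Write (1-x)/(1-2x) = 1/(1-2x) - x/(1-2x).
The coefficient of x^n in 1/(1-2x) is 2^n, and in x/(1-2x) is 2^(n-1) (for n >= 1).
So the coefficient of x^65 is 2^65 - 2^64 = 36893488147419103232 - 18446744073709551616 = 18446744073709551616.

18446744073709551616


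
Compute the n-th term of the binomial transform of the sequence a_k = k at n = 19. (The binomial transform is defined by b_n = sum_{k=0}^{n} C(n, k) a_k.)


With a_k = k, b_n = sum_{k=0}^{n} C(n, k) k. Using k * C(n, k) = n * C(n-1, k-1) gives b_n = n * sum_{k>=1} C(n-1, k-1) = n * 2^(n-1).
For n = 19: 19 * 2^18 = 19 * 262144 = 4980736.

4980736


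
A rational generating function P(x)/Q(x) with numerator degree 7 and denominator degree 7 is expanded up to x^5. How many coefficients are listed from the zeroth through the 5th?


Expanding up to x^5 gives the coefficients for x^0, x^1, ..., x^5.
That is 5 + 1 = 6 coefficients in total.

6


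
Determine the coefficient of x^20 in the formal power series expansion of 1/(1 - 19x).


The geometric series identity gives 1/(1 - c x) = sum_{k>=0} c^k x^k, so the coefficient of x^k is c^k.
Here c = 19 and k = 20.
Computing: 19^20 = 37589973457545958193355601

37589973457545958193355601


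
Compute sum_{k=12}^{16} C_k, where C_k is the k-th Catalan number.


C_12 through C_16: 208012, 742900, 2674440, 9694845, 35357670
Sum = 208012 + 742900 + 2674440 + 9694845 + 35357670
= 48677867

48677867


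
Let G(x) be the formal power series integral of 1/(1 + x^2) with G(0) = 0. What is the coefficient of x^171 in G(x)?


1/(1 + x^2) = sum_{j>=0} (-1)^j x^(2j). Integrating termwise with G(0) = 0:
G(x) = sum_{j>=0} (-1)^j x^(2j+1) / (2j+1) = arctan(x).
Only odd powers are nonzero. For x^171 write 171 = 2*85 + 1, giving
(-1)^85 / 171 = -1/171 = -1/171.

-1/171


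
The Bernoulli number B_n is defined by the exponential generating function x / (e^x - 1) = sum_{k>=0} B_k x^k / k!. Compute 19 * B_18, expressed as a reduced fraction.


Bernoulli numbers can also be computed recursively via B_0 = 1 and sum_{j=0}^{m} C(m+1, j) B_j = 0 for m >= 1. Odd-index Bernoulli numbers vanish for k >= 3.
Computing B_18 = 43867/798, so 19 * B_18 = 19 * 43867/798 = 43867/42.

43867/42


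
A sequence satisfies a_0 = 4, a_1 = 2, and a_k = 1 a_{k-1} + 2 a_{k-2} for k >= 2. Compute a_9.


The characteristic equation is t^2 - 1 t - 2 = 0, with roots r_1 = 2 and r_2 = -1 (so c_1 = r_1 + r_2, c_2 = -r_1 r_2 as required).
One can use the closed form a_n = A r_1^n + B r_2^n, but direct iteration is more reliable:
a_0 = 4, a_1 = 2, a_2 = 10, a_3 = 14, a_4 = 34, a_5 = 62, a_6 = 130, a_7 = 254, a_8 = 514, a_9 = 1022.
So a_9 = 1022.

1022


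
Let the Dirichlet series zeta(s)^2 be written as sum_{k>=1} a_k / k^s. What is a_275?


The Dirichlet convolution of the constant function 1 with itself gives (1 * 1)(k) = sum_{d | k} 1 = d(k), the number of positive divisors of k.
Since zeta(s) = sum_{k>=1} 1/k^s, we have zeta(s)^2 = sum_{k>=1} d(k)/k^s, so a_k = d(k).
For k = 275: the divisors are 1, 5, 11, 25, 55, 275.
Count = 6.

6


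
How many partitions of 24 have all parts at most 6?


Using the generating function (1-x)^(-1)(1-x^2)^(-1)...(1-x^6)^(-1),
the coefficient of x^24 counts these restricted partitions.
Result = 532

532


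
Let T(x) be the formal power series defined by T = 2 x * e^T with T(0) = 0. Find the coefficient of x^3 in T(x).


Apply the Lagrange inversion formula: if T = 2 x * phi(T) with phi(t) = e^t, then
[x^n] T = 2^n * (1/n) [t^(n-1)] phi(t)^n = 2^n * (1/n) [t^(n-1)] e^(n t) = 2^n * (1/n) * n^(n-1) / (n-1)! = 2^n * n^(n-1) / n!.
When c = 1 this is the Cayley count of rooted labeled trees on n vertices, divided by n!.
For n = 3: 2^3 * 3^2 / 3! = 8 * 9/6 = 12.

12


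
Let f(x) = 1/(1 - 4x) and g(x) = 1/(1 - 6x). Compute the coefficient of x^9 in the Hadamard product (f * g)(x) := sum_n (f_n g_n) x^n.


f has coefficients f_k = 4^k and g has coefficients g_k = 6^k, so the Hadamard product has coefficient (f*g)_k = 4^k * 6^k = 24^k.
For k = 9: 24^9 = 2641807540224.

2641807540224


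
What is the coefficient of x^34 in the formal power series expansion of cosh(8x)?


The Maclaurin series is cosh(t) = sum_{m>=0} t^(2m) / (2m)!, so substituting t = 8x, only even powers of x are nonzero, with coefficient of x^(2m) equal to 8^(2m) / (2m)!.
For x^34 the coefficient is 8^34/34! = 5070602400912917605986812821504/295232799039604140847618609643520000000 = 1180591620717411303424/68739242628124575327993046875.

1180591620717411303424/68739242628124575327993046875


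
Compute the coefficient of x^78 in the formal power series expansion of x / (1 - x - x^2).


Let f(x) = sum_{k>=0} a_k x^k. Multiplying f(x) * (1 - x - x^2) = x and matching coefficients gives a_0 = 0, a_1 = 1, and a_k = a_{k-1} + a_{k-2} for k >= 2. These are the Fibonacci numbers F_k.
Iterating from F_0 = 0, F_1 = 1:
F_0=0, F_1=1, F_2=1, F_3=2, F_4=3, F_5=5, F_6=8, F_7=13, F_8=21, F_9=34, ...
F_78 = 8944394323791464.

8944394323791464


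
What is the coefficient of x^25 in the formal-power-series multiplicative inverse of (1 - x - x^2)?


Let the inverse be f(x) = sum_{k>=0} a_k x^k. From f(x) * (1 - x - x^2) = 1 and matching coefficients:
 x^0: a_0 = 1.
 x^1: a_1 - a_0 = 0, so a_1 = 1.
 x^k (k >= 2): a_k - a_{k-1} - a_{k-2} = 0, i.e. a_k = a_{k-1} + a_{k-2}.
This is the Fibonacci-type recurrence shifted so that a_0 = a_1 = 1.
Iterating: a_0=1, a_1=1, a_2=2, a_3=3, a_4=5, a_5=8, a_6=13, a_7=21, a_8=34, a_9=55, ...
a_25 = 121393.

121393


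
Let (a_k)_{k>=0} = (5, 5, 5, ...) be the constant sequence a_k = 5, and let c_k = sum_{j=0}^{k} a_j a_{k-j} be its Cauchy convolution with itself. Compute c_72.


Since a_j = 5 for all j >= 0, the convolution sum becomes
c_k = sum_{j=0}^{k} 5 * 5 = 25 * (k + 1).
Equivalently, the generating function of (a_k) is 5/(1 - x) and its square is 25/(1 - x)^2 = sum_{k>=0} 25(k + 1) x^k.
For k = 72: 25 * 73 = 1825.

1825


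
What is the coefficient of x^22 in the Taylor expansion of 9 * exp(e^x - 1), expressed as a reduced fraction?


exp(e^x - 1) = sum_{k>=0} Bell_k x^k / k!, where Bell_k is the k-th Bell number.
So the coefficient of x^22 is 9 * Bell_22 / 22!.
Computing: Bell_22 = 4506715738447323 and 22! = 1124000727777607680000, giving
9 * 4506715738447323/1124000727777607680000 = 88366975263673/2448803328491520000.

88366975263673/2448803328491520000


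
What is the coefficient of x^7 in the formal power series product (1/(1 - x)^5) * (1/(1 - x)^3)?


Combine the factors: (1/(1 - x)^5) * (1/(1 - x)^3) = 1/(1 - x)^8.
Then use 1/(1 - x)^r = sum_{k>=0} C(k + r - 1, r - 1) x^k with r = 8 and k = 7:
C(14, 7) = 3432.

3432


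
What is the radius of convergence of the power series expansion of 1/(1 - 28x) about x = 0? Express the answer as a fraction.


Expanding 1/(1 - 28x) = sum_{k>=0} 28^k x^k, the series converges when |28x| < 1, i.e., |x| < 1/28.
So the radius of convergence is 1/28 = 1/28.

1/28


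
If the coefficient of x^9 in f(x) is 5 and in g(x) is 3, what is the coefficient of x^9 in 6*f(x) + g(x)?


Scalar multiplication scales coefficients: 6 * 5 = 30.
Then add the g coefficient: 30 + 3
= 33

33


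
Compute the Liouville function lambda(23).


The Liouville function is lambda(k) = (-1)^Omega(k), where Omega(k) counts the prime factors of k with multiplicity.
Factoring: 23 = 23, so Omega(23) = 1.
lambda(23) = (-1)^1 = -1.

-1


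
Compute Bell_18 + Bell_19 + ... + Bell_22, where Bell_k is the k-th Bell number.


Recall Bell_k counts set partitions of a k-set (with Bell_0 = 1 by convention).
Bell_18 through Bell_22: 682076806159, 5832742205057, 51724158235372, 474869816156751, 4506715738447323
Sum = 682076806159 + 5832742205057 + 51724158235372 + 474869816156751 + 4506715738447323 = 5039824531850662.

5039824531850662


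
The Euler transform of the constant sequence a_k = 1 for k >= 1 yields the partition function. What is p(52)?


The Euler transform converts the sequence a_k = 1 into the number of integer partitions.
Using the recurrence or dynamic programming:
p(52) = 281589

281589


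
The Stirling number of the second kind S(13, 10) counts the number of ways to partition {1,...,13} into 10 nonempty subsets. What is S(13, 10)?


Using the explicit formula S(n,k) = (1/k!) sum_{j=0}^{k} (-1)^(k-j) C(k,j) j^n:
S(13, 10) = 39325
Equivalently, S(n,k) is n! times the coefficient of x^n in the EGF (e^x - 1)^k / k!.

39325


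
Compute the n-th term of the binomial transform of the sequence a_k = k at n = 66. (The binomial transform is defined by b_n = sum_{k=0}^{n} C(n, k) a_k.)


With a_k = k, b_n = sum_{k=0}^{n} C(n, k) k. Using k * C(n, k) = n * C(n-1, k-1) gives b_n = n * sum_{k>=1} C(n-1, k-1) = n * 2^(n-1).
For n = 66: 66 * 2^65 = 66 * 36893488147419103232 = 2434970217729660813312.

2434970217729660813312


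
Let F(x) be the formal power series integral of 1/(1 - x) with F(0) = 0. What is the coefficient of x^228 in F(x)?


1/(1 - x) = sum_{k>=0} x^k. Integrating termwise and using F(0) = 0 gives
F(x) = sum_{k>=0} x^(k+1) / (k+1) = sum_{m>=1} x^m / m = -ln(1 - x).
So the coefficient of x^228 is 1/228 = 1/228.

1/228


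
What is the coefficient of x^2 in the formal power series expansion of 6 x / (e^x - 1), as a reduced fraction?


The exponential generating function for Bernoulli numbers is
x / (e^x - 1) = sum_{k>=0} B_k x^k / k!.
So the coefficient of x^2 in 6 x / (e^x - 1) is 6 B_2 / 2!.
Computing: B_2 = 1/6, 2! = 2, giving
6 * 1/6 / 2 = 1/2.

1/2


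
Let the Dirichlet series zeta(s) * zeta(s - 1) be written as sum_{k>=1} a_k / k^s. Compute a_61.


Convolution gives a_k = sum_{d | k} d * 1 = sum_{d | k} d = sigma(k), the sum of positive divisors of k.
For k = 61, the divisors are 1, 61, so
sigma(61) = 1 + 61 = 62.

62


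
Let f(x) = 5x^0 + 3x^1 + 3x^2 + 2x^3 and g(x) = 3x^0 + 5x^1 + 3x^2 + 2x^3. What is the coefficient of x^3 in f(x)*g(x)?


Cauchy product at x^3:
5*2 + 3*3 + 3*5 + 2*3
= 40

40


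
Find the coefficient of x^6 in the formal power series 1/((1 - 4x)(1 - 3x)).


By partial fractions or Cauchy convolution:
The coefficient equals sum_{k=0}^{6} 4^k * 3^(6-k).
= 14197

14197


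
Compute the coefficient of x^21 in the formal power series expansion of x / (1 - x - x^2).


Let f(x) = sum_{k>=0} a_k x^k. Multiplying f(x) * (1 - x - x^2) = x and matching coefficients gives a_0 = 0, a_1 = 1, and a_k = a_{k-1} + a_{k-2} for k >= 2. These are the Fibonacci numbers F_k.
Iterating from F_0 = 0, F_1 = 1:
F_0=0, F_1=1, F_2=1, F_3=2, F_4=3, F_5=5, F_6=8, F_7=13, F_8=21, F_9=34, ...
F_21 = 10946.

10946


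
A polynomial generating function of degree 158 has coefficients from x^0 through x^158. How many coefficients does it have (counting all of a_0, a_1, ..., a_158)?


A polynomial of degree 158 takes the form a_0 + a_1 x + ... + a_158 x^158.
The number of coefficients is 158 + 1 = 159.

159


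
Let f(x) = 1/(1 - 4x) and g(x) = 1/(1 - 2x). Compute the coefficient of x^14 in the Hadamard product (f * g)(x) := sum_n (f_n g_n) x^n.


f has coefficients f_k = 4^k and g has coefficients g_k = 2^k, so the Hadamard product has coefficient (f*g)_k = 4^k * 2^k = 8^k.
For k = 14: 8^14 = 4398046511104.

4398046511104


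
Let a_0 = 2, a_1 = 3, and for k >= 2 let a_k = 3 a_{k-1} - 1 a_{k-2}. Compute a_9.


Iterating the recurrence forward:
a_0 = 2
a_1 = 3
a_2 = 3*3 - 1*2 = 7
a_3 = 3*7 - 1*3 = 18
a_4 = 3*18 - 1*7 = 47
a_5 = 3*47 - 1*18 = 123
a_6 = 3*123 - 1*47 = 322
a_7 = 3*322 - 1*123 = 843
a_8 = 3*843 - 1*322 = 2207
a_9 = 3*2207 - 1*843 = 5778
So a_9 = 5778.

5778


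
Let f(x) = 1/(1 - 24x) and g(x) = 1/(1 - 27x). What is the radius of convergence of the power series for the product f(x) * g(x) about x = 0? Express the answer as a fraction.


The radius of 1/(1 - 24x) is 1/24 (nearest singularity at x = 1/24), and the radius of 1/(1 - 27x) is 1/27.
The product f(x)*g(x) = 1/((1 - 24x)(1 - 27x)) has singularities at both 1/24 and 1/27, so its radius of convergence is the distance to the nearest one:
min(1/24, 1/27) = 1/27.

1/27


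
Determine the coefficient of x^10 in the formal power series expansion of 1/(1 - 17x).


The geometric series identity gives 1/(1 - c x) = sum_{k>=0} c^k x^k, so the coefficient of x^k is c^k.
Here c = 17 and k = 10.
Computing: 17^10 = 2015993900449

2015993900449


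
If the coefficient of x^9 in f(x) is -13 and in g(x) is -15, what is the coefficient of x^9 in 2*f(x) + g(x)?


Scalar multiplication scales coefficients: 2 * -13 = -26.
Then add the g coefficient: -26 + -15
= -41

-41


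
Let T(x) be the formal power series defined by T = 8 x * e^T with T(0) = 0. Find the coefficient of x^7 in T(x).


Apply the Lagrange inversion formula: if T = 8 x * phi(T) with phi(t) = e^t, then
[x^n] T = 8^n * (1/n) [t^(n-1)] phi(t)^n = 8^n * (1/n) [t^(n-1)] e^(n t) = 8^n * (1/n) * n^(n-1) / (n-1)! = 8^n * n^(n-1) / n!.
When c = 1 this is the Cayley count of rooted labeled trees on n vertices, divided by n!.
For n = 7: 8^7 * 7^6 / 7! = 2097152 * 117649/5040 = 2202927104/45.

2202927104/45


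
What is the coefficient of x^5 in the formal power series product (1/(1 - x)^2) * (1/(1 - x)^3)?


Combine the factors: (1/(1 - x)^2) * (1/(1 - x)^3) = 1/(1 - x)^5.
Then use 1/(1 - x)^r = sum_{k>=0} C(k + r - 1, r - 1) x^k with r = 5 and k = 5:
C(9, 4) = 126.

126


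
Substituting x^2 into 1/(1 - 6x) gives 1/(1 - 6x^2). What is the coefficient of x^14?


The coefficient of x^(2m) in 1/(1 - 6x^2) is 6^m.
With n = 14 = 2*7, the coefficient is 6^7 = 279936.

279936


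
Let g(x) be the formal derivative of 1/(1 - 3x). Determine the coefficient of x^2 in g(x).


Differentiate termwise: d/dx sum_{k>=0} 3^k x^k = sum_{k>=1} k 3^k x^(k-1) = sum_{j>=0} (j+1) 3^(j+1) x^j.
Equivalently, d/dx [1/(1 - 3x)] = 3/(1 - 3x)^2.
For j = 2: 3 * 3^3 = 3 * 27 = 81.

81


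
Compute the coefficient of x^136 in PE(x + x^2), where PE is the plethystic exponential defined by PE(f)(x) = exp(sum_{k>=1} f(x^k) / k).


With f(x) = x + x^2, the exponent is sum_{k>=1} (x^k + x^(2k)) / k = -ln(1 - x) - ln(1 - x^2). Exponentiating:
PE(x + x^2) = 1 / ((1 - x)(1 - x^2)).
This is the generating function for partitions of n into parts of size 1 or 2. The number of 2's can be any j in 0..68, and the rest are 1's, so
[x^136] = floor(136/2) + 1 = 69.

69


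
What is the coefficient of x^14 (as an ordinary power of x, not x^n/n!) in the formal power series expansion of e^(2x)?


The exponential series is e^y = sum_{k>=0} y^k / k!. Substituting y = 2x gives
e^(2x) = sum_{k>=0} 2^k x^k / k!.
So the coefficient of x^n is a^n/n! with a = 2, n = 14:
2^14 / 14! = 16384/87178291200 = 8/42567525

8/42567525


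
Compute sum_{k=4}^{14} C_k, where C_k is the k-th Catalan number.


C_4 through C_14: 14, 42, 132, 429, 1430, 4862, 16796, 58786, 208012, 742900, 2674440
Sum = 14 + 42 + 132 + 429 + 1430 + 4862 + 16796 + 58786 + 208012 + 742900 + 2674440
= 3707843

3707843


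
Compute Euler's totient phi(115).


phi(n) counts integers in [1, n] coprime to n. Using the multiplicative formula phi(n) = n * prod_{p | n} (1 - 1/p):
115 = 5 * 23, so
phi(115) = 115 * (1 - 1/5) * (1 - 1/23) = 88.

88


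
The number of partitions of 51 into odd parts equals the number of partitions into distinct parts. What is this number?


Computing partitions of 51 into odd parts (1, 3, 5, ...):
Using the generating function prod_{k>=0} 1/(1-x^(2k+1)),
the count is 4097

4097


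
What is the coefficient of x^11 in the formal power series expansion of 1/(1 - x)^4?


The expansion 1/(1 - x)^r = sum_{k>=0} C(k + r - 1, r - 1) x^k follows from the multiset / negative-binomial theorem (or from repeated differentiation of the geometric series).
For r = 4 and k = 11:
C(14, 3) = 87178291200 / (6 * 39916800) = 364.

364


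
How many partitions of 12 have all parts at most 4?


Using the generating function (1-x)^(-1)(1-x^2)^(-1)...(1-x^4)^(-1),
the coefficient of x^12 counts these restricted partitions.
Result = 34

34


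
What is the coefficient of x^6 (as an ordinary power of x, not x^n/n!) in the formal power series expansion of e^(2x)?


The exponential series is e^y = sum_{k>=0} y^k / k!. Substituting y = 2x gives
e^(2x) = sum_{k>=0} 2^k x^k / k!.
So the coefficient of x^n is a^n/n! with a = 2, n = 6:
2^6 / 6! = 64/720 = 4/45

4/45


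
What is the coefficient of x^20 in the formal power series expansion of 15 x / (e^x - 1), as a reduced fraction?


The exponential generating function for Bernoulli numbers is
x / (e^x - 1) = sum_{k>=0} B_k x^k / k!.
So the coefficient of x^20 in 15 x / (e^x - 1) is 15 B_20 / 20!.
Computing: B_20 = -174611/330, 20! = 2432902008176640000, giving
15 * -174611/330 / 2432902008176640000 = -174611/53523844179886080000.

-174611/53523844179886080000


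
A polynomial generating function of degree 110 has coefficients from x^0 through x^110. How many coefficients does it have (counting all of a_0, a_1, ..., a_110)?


A polynomial of degree 110 takes the form a_0 + a_1 x + ... + a_110 x^110.
The number of coefficients is 110 + 1 = 111.

111


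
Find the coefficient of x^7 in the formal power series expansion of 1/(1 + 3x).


Write 1/(1 + c x) = 1/(1 - (-c) x) and apply the geometric-series identity
1/(1 - y) = sum_{k>=0} y^k to get 1/(1 + c x) = sum_{k>=0} (-c)^k x^k.
So the coefficient of x^k is (-c)^k = (-1)^k * c^k.
Here c = 3 and k = 7:
(-3)^7 = -1 * 2187 = -2187

-2187


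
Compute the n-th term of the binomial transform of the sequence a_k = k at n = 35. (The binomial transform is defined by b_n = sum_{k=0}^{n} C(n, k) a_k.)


With a_k = k, b_n = sum_{k=0}^{n} C(n, k) k. Using k * C(n, k) = n * C(n-1, k-1) gives b_n = n * sum_{k>=1} C(n-1, k-1) = n * 2^(n-1).
For n = 35: 35 * 2^34 = 35 * 17179869184 = 601295421440.

601295421440


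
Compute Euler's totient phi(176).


phi(n) counts integers in [1, n] coprime to n. Using the multiplicative formula phi(n) = n * prod_{p | n} (1 - 1/p):
176 = 2^4 * 11, so
phi(176) = 176 * (1 - 1/2) * (1 - 1/11) = 80.

80


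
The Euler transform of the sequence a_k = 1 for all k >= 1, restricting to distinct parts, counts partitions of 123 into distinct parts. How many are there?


Partitions of 123 into distinct parts can be computed via generating function.
Product (1+x)(1+x^2)(1+x^3)...
The coefficient of x^123 = 2757826

2757826


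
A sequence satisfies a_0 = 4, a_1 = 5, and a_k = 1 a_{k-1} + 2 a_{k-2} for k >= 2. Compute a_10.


The characteristic equation is t^2 - 1 t - 2 = 0, with roots r_1 = 2 and r_2 = -1 (so c_1 = r_1 + r_2, c_2 = -r_1 r_2 as required).
One can use the closed form a_n = A r_1^n + B r_2^n, but direct iteration is more reliable:
a_0 = 4, a_1 = 5, a_2 = 13, a_3 = 23, a_4 = 49, a_5 = 95, a_6 = 193, a_7 = 383, a_8 = 769, a_9 = 1535, a_10 = 3073.
So a_10 = 3073.

3073


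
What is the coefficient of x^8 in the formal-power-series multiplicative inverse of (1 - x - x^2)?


Let the inverse be f(x) = sum_{k>=0} a_k x^k. From f(x) * (1 - x - x^2) = 1 and matching coefficients:
 x^0: a_0 = 1.
 x^1: a_1 - a_0 = 0, so a_1 = 1.
 x^k (k >= 2): a_k - a_{k-1} - a_{k-2} = 0, i.e. a_k = a_{k-1} + a_{k-2}.
This is the Fibonacci-type recurrence shifted so that a_0 = a_1 = 1.
Iterating: a_0=1, a_1=1, a_2=2, a_3=3, a_4=5, a_5=8, a_6=13, a_7=21, a_8=34
a_8 = 34.

34


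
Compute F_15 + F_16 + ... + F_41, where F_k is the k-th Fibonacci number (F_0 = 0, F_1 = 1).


Use the identity sum_{k=0}^{N} F_k = F_{N+2} - 1 (which follows from F_{k+2} - F_{k+1} = F_k). Then
sum_{k=15}^{41} F_k = (F_{43} - 1) - (F_{16} - 1) = F_{43} - F_{16}.
Computing: F_{43} = 433494437, F_{16} = 987, so
Sum = 433494437 - 987 = 433493450.

433493450


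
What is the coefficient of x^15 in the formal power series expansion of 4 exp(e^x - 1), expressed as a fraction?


exp(e^x - 1) is the exponential generating function for the Bell numbers Bell_k: exp(e^x - 1) = sum_{k>=0} Bell_k x^k / k!.
So the coefficient of x^15 in 4 exp(e^x - 1) is 4 Bell_15 / 15!.
Computing: Bell_15 = 1382958545 and 15! = 1307674368000, giving
4 * 1382958545/1307674368000 = 276591709/65383718400.

276591709/65383718400


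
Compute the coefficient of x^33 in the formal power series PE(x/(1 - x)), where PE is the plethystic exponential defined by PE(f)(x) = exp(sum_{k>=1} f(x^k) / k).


For f(x) = x/(1 - x) we have
sum_{k>=1} f(x^k) / k = sum_{k>=1} (1/k) * x^k / (1 - x^k) = sum_{k, m >= 1} x^(k m) / k,
which after exponentiating simplifies to
PE(x/(1 - x)) = prod_{k>=1} 1 / (1 - x^k).
This is the generating function for the partition function p(n), so the coefficient of x^33 is p(33).
Computing p(33) by dynamic programming over parts 1, 2, ..., 33: p(33) = 10143.

10143


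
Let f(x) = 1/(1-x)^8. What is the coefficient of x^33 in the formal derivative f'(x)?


Differentiate: d/dx [ 1/(1-x)^r ] = r / (1-x)^(r+1).
Here r = 8, so f'(x) = 8 / (1-x)^9.
The expansion of 1/(1-x)^(r+1) has coefficient of x^n equal to C(n+r, r).
So the coefficient of x^33 in f'(x) is
8 * C(41, 8) = 8 * 95548245 = 764385960

764385960


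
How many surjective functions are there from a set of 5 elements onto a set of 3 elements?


By inclusion-exclusion on which target elements are missed, the number of surjections from an n-set onto a k-set is
surj(n, k) = sum_{j=0}^{k} (-1)^j C(k, j) (k - j)^n.
Equivalently surj(n, k) = k! * S(n, k), where S(n, k) is the Stirling number of the second kind.
For n = 5, k = 3:
S(5, 3) = 25, so
surj = 3! * 25 = 6 * 25 = 150.

150


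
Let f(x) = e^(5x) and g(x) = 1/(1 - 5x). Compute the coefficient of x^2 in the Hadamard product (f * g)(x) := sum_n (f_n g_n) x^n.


Expanding: f_k = 5^k/k! (from e^(5x)) and g_k = 5^k (from 1/(1 - 5x)). So the Hadamard coefficient (f * g)_k = 5^k 5^k / k! = (25)^k / k!.
For k = 2: 25^2/2! = 625/2 = 625/2.

625/2


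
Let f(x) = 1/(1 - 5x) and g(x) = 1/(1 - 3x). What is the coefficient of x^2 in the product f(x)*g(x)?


The coefficient of x^n in f*g is the Cauchy product: sum_{k=0}^{n} a^k * b^(n-k).
With a=5, b=3, n=2:
sum_{k=0}^{2} 5^k * 3^(2-k)
= 49

49


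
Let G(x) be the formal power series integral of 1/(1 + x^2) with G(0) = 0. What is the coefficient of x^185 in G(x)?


1/(1 + x^2) = sum_{j>=0} (-1)^j x^(2j). Integrating termwise with G(0) = 0:
G(x) = sum_{j>=0} (-1)^j x^(2j+1) / (2j+1) = arctan(x).
Only odd powers are nonzero. For x^185 write 185 = 2*92 + 1, giving
(-1)^92 / 185 = 1/185 = 1/185.

1/185


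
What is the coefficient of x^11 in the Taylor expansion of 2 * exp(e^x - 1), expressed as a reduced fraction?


exp(e^x - 1) = sum_{k>=0} Bell_k x^k / k!, where Bell_k is the k-th Bell number.
So the coefficient of x^11 is 2 * Bell_11 / 11!.
Computing: Bell_11 = 678570 and 11! = 39916800, giving
2 * 678570/39916800 = 22619/665280.

22619/665280


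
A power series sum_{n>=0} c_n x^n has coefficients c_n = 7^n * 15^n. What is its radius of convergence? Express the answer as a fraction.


By the root test (Cauchy-Hadamard), the radius is R = 1 / limsup_n |c_n|^(1/n).
Here |c_n|^(1/n) = (7^n * 15^n)^(1/n) = 7 * 15 = 105 for all n.
So R = 1/105 = 1/105.

1/105


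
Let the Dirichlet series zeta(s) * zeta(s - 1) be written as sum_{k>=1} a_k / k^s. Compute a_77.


Convolution gives a_k = sum_{d | k} d * 1 = sum_{d | k} d = sigma(k), the sum of positive divisors of k.
For k = 77, the divisors are 1, 7, 11, 77, so
sigma(77) = 1 + 7 + 11 + 77 = 96.

96


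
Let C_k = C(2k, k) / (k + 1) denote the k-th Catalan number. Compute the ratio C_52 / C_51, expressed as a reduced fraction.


Using C_k = (2k)! / (k! (k+1)!), the ratio C_{k+1}/C_k simplifies to
C_{k+1}/C_k = [(2k+2)! / ((k+1)! (k+2)!)] * [k! (k+1)! / (2k)!]
 = (2k+2)(2k+1) / ((k+1)(k+2)) = 2(2k+1) / (k+2).
For k = 51: 2(2*51 + 1) / (51 + 2) = 206/53 = 206/53.

206/53
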